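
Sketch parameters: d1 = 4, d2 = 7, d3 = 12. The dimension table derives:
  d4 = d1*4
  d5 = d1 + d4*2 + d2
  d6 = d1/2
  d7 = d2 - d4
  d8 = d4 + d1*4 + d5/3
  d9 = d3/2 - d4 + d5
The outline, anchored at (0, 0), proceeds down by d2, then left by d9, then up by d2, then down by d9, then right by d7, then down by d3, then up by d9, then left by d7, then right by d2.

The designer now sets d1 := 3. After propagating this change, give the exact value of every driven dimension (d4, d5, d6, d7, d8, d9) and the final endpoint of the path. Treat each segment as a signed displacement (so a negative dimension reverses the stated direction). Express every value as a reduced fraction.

d4 = 12
d5 = 34
d6 = 3/2
d7 = -5
d8 = 106/3
d9 = 28
endpoint = (-21, -12)

Apply edit: d1 := 3
  d4 = d1*4 = 12
  d5 = d1 + d4*2 + d2 = 34
  d6 = d1/2 = 3/2
  d7 = d2 - d4 = -5
  d8 = d4 + d1*4 + d5/3 = 106/3
  d9 = d3/2 - d4 + d5 = 28
Walk from origin (0, 0):
  seg 1: down by d2 = 7 → (0, -7)
  seg 2: left by d9 = 28 → (-28, -7)
  seg 3: up by d2 = 7 → (-28, 0)
  seg 4: down by d9 = 28 → (-28, -28)
  seg 5: right by d7 = -5 → (-33, -28)
  seg 6: down by d3 = 12 → (-33, -40)
  seg 7: up by d9 = 28 → (-33, -12)
  seg 8: left by d7 = -5 → (-28, -12)
  seg 9: right by d2 = 7 → (-21, -12)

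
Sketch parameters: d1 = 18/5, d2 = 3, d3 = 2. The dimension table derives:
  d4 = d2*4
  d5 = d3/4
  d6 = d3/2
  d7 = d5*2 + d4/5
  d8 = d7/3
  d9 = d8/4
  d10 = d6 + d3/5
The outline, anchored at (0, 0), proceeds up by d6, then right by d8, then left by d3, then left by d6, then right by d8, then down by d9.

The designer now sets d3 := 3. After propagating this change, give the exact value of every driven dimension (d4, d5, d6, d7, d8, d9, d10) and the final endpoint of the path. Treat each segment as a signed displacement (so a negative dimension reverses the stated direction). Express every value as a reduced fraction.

Apply edit: d3 := 3
  d4 = d2*4 = 12
  d5 = d3/4 = 3/4
  d6 = d3/2 = 3/2
  d7 = d5*2 + d4/5 = 39/10
  d8 = d7/3 = 13/10
  d9 = d8/4 = 13/40
  d10 = d6 + d3/5 = 21/10
Walk from origin (0, 0):
  seg 1: up by d6 = 3/2 → (0, 3/2)
  seg 2: right by d8 = 13/10 → (13/10, 3/2)
  seg 3: left by d3 = 3 → (-17/10, 3/2)
  seg 4: left by d6 = 3/2 → (-16/5, 3/2)
  seg 5: right by d8 = 13/10 → (-19/10, 3/2)
  seg 6: down by d9 = 13/40 → (-19/10, 47/40)

d4 = 12
d5 = 3/4
d6 = 3/2
d7 = 39/10
d8 = 13/10
d9 = 13/40
d10 = 21/10
endpoint = (-19/10, 47/40)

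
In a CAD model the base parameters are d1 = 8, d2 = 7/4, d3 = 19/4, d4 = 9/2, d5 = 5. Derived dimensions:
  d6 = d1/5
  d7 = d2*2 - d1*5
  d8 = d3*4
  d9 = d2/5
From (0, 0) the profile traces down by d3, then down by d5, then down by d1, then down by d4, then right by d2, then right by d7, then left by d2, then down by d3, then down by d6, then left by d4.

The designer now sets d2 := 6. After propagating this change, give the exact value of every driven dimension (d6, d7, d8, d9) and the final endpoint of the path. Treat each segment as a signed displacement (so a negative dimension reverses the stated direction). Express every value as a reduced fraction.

d6 = 8/5
d7 = -28
d8 = 19
d9 = 6/5
endpoint = (-65/2, -143/5)

Apply edit: d2 := 6
  d6 = d1/5 = 8/5
  d7 = d2*2 - d1*5 = -28
  d8 = d3*4 = 19
  d9 = d2/5 = 6/5
Walk from origin (0, 0):
  seg 1: down by d3 = 19/4 → (0, -19/4)
  seg 2: down by d5 = 5 → (0, -39/4)
  seg 3: down by d1 = 8 → (0, -71/4)
  seg 4: down by d4 = 9/2 → (0, -89/4)
  seg 5: right by d2 = 6 → (6, -89/4)
  seg 6: right by d7 = -28 → (-22, -89/4)
  seg 7: left by d2 = 6 → (-28, -89/4)
  seg 8: down by d3 = 19/4 → (-28, -27)
  seg 9: down by d6 = 8/5 → (-28, -143/5)
  seg 10: left by d4 = 9/2 → (-65/2, -143/5)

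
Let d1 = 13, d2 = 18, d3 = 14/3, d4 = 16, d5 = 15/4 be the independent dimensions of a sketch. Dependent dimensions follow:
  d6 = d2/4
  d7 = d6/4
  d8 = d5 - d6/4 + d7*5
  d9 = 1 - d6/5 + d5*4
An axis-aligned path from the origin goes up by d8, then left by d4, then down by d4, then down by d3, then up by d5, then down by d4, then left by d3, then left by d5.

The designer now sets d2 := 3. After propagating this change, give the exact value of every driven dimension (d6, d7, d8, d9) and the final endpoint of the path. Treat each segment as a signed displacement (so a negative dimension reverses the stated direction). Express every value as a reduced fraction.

Apply edit: d2 := 3
  d6 = d2/4 = 3/4
  d7 = d6/4 = 3/16
  d8 = d5 - d6/4 + d7*5 = 9/2
  d9 = 1 - d6/5 + d5*4 = 317/20
Walk from origin (0, 0):
  seg 1: up by d8 = 9/2 → (0, 9/2)
  seg 2: left by d4 = 16 → (-16, 9/2)
  seg 3: down by d4 = 16 → (-16, -23/2)
  seg 4: down by d3 = 14/3 → (-16, -97/6)
  seg 5: up by d5 = 15/4 → (-16, -149/12)
  seg 6: down by d4 = 16 → (-16, -341/12)
  seg 7: left by d3 = 14/3 → (-62/3, -341/12)
  seg 8: left by d5 = 15/4 → (-293/12, -341/12)

d6 = 3/4
d7 = 3/16
d8 = 9/2
d9 = 317/20
endpoint = (-293/12, -341/12)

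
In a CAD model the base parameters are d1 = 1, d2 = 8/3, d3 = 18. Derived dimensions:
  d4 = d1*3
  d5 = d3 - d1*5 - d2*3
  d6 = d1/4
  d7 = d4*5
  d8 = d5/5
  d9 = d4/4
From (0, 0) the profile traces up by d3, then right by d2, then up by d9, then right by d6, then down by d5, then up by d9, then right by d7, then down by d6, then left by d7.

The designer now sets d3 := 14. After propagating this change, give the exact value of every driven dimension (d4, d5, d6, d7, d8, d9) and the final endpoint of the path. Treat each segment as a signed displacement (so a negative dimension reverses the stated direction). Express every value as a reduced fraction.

d4 = 3
d5 = 1
d6 = 1/4
d7 = 15
d8 = 1/5
d9 = 3/4
endpoint = (35/12, 57/4)

Apply edit: d3 := 14
  d4 = d1*3 = 3
  d5 = d3 - d1*5 - d2*3 = 1
  d6 = d1/4 = 1/4
  d7 = d4*5 = 15
  d8 = d5/5 = 1/5
  d9 = d4/4 = 3/4
Walk from origin (0, 0):
  seg 1: up by d3 = 14 → (0, 14)
  seg 2: right by d2 = 8/3 → (8/3, 14)
  seg 3: up by d9 = 3/4 → (8/3, 59/4)
  seg 4: right by d6 = 1/4 → (35/12, 59/4)
  seg 5: down by d5 = 1 → (35/12, 55/4)
  seg 6: up by d9 = 3/4 → (35/12, 29/2)
  seg 7: right by d7 = 15 → (215/12, 29/2)
  seg 8: down by d6 = 1/4 → (215/12, 57/4)
  seg 9: left by d7 = 15 → (35/12, 57/4)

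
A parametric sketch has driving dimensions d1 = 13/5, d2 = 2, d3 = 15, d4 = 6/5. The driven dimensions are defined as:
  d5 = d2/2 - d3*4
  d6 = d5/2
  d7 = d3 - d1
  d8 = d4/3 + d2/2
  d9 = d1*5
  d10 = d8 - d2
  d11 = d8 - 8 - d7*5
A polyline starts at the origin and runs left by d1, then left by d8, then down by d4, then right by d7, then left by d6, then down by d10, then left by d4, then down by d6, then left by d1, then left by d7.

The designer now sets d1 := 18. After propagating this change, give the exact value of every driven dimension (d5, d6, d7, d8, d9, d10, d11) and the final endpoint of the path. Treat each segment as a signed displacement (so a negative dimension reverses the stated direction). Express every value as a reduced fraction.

d5 = -59
d6 = -59/2
d7 = -3
d8 = 7/5
d9 = 90
d10 = -3/5
d11 = 42/5
endpoint = (-91/10, 289/10)

Apply edit: d1 := 18
  d5 = d2/2 - d3*4 = -59
  d6 = d5/2 = -59/2
  d7 = d3 - d1 = -3
  d8 = d4/3 + d2/2 = 7/5
  d9 = d1*5 = 90
  d10 = d8 - d2 = -3/5
  d11 = d8 - 8 - d7*5 = 42/5
Walk from origin (0, 0):
  seg 1: left by d1 = 18 → (-18, 0)
  seg 2: left by d8 = 7/5 → (-97/5, 0)
  seg 3: down by d4 = 6/5 → (-97/5, -6/5)
  seg 4: right by d7 = -3 → (-112/5, -6/5)
  seg 5: left by d6 = -59/2 → (71/10, -6/5)
  seg 6: down by d10 = -3/5 → (71/10, -3/5)
  seg 7: left by d4 = 6/5 → (59/10, -3/5)
  seg 8: down by d6 = -59/2 → (59/10, 289/10)
  seg 9: left by d1 = 18 → (-121/10, 289/10)
  seg 10: left by d7 = -3 → (-91/10, 289/10)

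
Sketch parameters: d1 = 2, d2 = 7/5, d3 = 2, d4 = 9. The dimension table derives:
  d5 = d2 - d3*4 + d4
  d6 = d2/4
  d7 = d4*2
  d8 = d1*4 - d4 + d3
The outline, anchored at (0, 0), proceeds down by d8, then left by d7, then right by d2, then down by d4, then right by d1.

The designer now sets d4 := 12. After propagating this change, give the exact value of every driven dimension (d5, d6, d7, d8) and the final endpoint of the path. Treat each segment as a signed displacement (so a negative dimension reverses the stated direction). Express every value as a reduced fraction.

d5 = 27/5
d6 = 7/20
d7 = 24
d8 = -2
endpoint = (-103/5, -10)

Apply edit: d4 := 12
  d5 = d2 - d3*4 + d4 = 27/5
  d6 = d2/4 = 7/20
  d7 = d4*2 = 24
  d8 = d1*4 - d4 + d3 = -2
Walk from origin (0, 0):
  seg 1: down by d8 = -2 → (0, 2)
  seg 2: left by d7 = 24 → (-24, 2)
  seg 3: right by d2 = 7/5 → (-113/5, 2)
  seg 4: down by d4 = 12 → (-113/5, -10)
  seg 5: right by d1 = 2 → (-103/5, -10)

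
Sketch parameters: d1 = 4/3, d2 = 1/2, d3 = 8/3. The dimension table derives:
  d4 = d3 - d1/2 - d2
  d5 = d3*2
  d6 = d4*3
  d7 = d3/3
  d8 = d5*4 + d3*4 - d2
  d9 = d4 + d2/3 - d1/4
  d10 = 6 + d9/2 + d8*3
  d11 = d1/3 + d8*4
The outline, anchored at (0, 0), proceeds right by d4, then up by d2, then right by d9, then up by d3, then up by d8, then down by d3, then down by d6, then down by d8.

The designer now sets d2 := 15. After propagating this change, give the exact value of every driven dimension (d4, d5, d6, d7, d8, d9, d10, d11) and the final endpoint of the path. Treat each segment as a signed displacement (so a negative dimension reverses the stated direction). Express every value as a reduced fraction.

d4 = -13
d5 = 16/3
d6 = -39
d7 = 8/9
d8 = 17
d9 = -25/3
d10 = 317/6
d11 = 616/9
endpoint = (-64/3, 54)

Apply edit: d2 := 15
  d4 = d3 - d1/2 - d2 = -13
  d5 = d3*2 = 16/3
  d6 = d4*3 = -39
  d7 = d3/3 = 8/9
  d8 = d5*4 + d3*4 - d2 = 17
  d9 = d4 + d2/3 - d1/4 = -25/3
  d10 = 6 + d9/2 + d8*3 = 317/6
  d11 = d1/3 + d8*4 = 616/9
Walk from origin (0, 0):
  seg 1: right by d4 = -13 → (-13, 0)
  seg 2: up by d2 = 15 → (-13, 15)
  seg 3: right by d9 = -25/3 → (-64/3, 15)
  seg 4: up by d3 = 8/3 → (-64/3, 53/3)
  seg 5: up by d8 = 17 → (-64/3, 104/3)
  seg 6: down by d3 = 8/3 → (-64/3, 32)
  seg 7: down by d6 = -39 → (-64/3, 71)
  seg 8: down by d8 = 17 → (-64/3, 54)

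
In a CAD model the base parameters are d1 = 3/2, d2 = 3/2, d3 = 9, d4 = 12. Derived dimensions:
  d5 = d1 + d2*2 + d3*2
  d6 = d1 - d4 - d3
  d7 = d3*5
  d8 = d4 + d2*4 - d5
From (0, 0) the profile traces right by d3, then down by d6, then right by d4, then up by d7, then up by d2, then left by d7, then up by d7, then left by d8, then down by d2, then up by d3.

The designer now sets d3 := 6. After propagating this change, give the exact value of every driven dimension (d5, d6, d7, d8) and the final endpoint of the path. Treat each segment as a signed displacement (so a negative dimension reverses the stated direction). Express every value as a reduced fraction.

Apply edit: d3 := 6
  d5 = d1 + d2*2 + d3*2 = 33/2
  d6 = d1 - d4 - d3 = -33/2
  d7 = d3*5 = 30
  d8 = d4 + d2*4 - d5 = 3/2
Walk from origin (0, 0):
  seg 1: right by d3 = 6 → (6, 0)
  seg 2: down by d6 = -33/2 → (6, 33/2)
  seg 3: right by d4 = 12 → (18, 33/2)
  seg 4: up by d7 = 30 → (18, 93/2)
  seg 5: up by d2 = 3/2 → (18, 48)
  seg 6: left by d7 = 30 → (-12, 48)
  seg 7: up by d7 = 30 → (-12, 78)
  seg 8: left by d8 = 3/2 → (-27/2, 78)
  seg 9: down by d2 = 3/2 → (-27/2, 153/2)
  seg 10: up by d3 = 6 → (-27/2, 165/2)

d5 = 33/2
d6 = -33/2
d7 = 30
d8 = 3/2
endpoint = (-27/2, 165/2)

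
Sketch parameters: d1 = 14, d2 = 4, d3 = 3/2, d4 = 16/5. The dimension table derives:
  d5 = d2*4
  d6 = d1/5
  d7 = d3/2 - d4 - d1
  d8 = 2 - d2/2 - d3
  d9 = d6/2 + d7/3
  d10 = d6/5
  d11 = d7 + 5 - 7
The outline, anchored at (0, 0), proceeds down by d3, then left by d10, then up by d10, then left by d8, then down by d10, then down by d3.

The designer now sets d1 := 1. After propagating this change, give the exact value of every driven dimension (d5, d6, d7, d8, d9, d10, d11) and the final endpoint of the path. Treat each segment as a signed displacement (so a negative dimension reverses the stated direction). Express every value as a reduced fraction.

d5 = 16
d6 = 1/5
d7 = -69/20
d8 = -3/2
d9 = -21/20
d10 = 1/25
d11 = -109/20
endpoint = (73/50, -3)

Apply edit: d1 := 1
  d5 = d2*4 = 16
  d6 = d1/5 = 1/5
  d7 = d3/2 - d4 - d1 = -69/20
  d8 = 2 - d2/2 - d3 = -3/2
  d9 = d6/2 + d7/3 = -21/20
  d10 = d6/5 = 1/25
  d11 = d7 + 5 - 7 = -109/20
Walk from origin (0, 0):
  seg 1: down by d3 = 3/2 → (0, -3/2)
  seg 2: left by d10 = 1/25 → (-1/25, -3/2)
  seg 3: up by d10 = 1/25 → (-1/25, -73/50)
  seg 4: left by d8 = -3/2 → (73/50, -73/50)
  seg 5: down by d10 = 1/25 → (73/50, -3/2)
  seg 6: down by d3 = 3/2 → (73/50, -3)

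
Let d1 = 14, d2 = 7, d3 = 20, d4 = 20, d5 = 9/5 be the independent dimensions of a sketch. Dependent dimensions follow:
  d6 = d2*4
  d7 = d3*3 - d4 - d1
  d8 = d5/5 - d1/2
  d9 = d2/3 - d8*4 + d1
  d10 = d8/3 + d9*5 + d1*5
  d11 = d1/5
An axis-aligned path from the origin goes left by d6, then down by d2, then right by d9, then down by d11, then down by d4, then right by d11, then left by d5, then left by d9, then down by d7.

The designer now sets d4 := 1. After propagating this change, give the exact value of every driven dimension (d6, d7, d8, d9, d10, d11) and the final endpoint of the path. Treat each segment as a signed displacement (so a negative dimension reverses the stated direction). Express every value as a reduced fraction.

Apply edit: d4 := 1
  d6 = d2*4 = 28
  d7 = d3*3 - d4 - d1 = 45
  d8 = d5/5 - d1/2 = -166/25
  d9 = d2/3 - d8*4 + d1 = 3217/75
  d10 = d8/3 + d9*5 + d1*5 = 21169/75
  d11 = d1/5 = 14/5
Walk from origin (0, 0):
  seg 1: left by d6 = 28 → (-28, 0)
  seg 2: down by d2 = 7 → (-28, -7)
  seg 3: right by d9 = 3217/75 → (1117/75, -7)
  seg 4: down by d11 = 14/5 → (1117/75, -49/5)
  seg 5: down by d4 = 1 → (1117/75, -54/5)
  seg 6: right by d11 = 14/5 → (1327/75, -54/5)
  seg 7: left by d5 = 9/5 → (1192/75, -54/5)
  seg 8: left by d9 = 3217/75 → (-27, -54/5)
  seg 9: down by d7 = 45 → (-27, -279/5)

d6 = 28
d7 = 45
d8 = -166/25
d9 = 3217/75
d10 = 21169/75
d11 = 14/5
endpoint = (-27, -279/5)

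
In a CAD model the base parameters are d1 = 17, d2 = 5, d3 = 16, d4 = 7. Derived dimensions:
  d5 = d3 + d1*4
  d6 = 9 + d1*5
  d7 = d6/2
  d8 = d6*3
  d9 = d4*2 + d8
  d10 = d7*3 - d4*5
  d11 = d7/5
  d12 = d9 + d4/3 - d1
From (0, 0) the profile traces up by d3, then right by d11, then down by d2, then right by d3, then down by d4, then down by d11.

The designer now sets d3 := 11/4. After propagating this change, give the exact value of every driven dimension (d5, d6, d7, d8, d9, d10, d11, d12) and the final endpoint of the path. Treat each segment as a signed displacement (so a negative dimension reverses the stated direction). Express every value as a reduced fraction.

d5 = 283/4
d6 = 94
d7 = 47
d8 = 282
d9 = 296
d10 = 106
d11 = 47/5
d12 = 844/3
endpoint = (243/20, -373/20)

Apply edit: d3 := 11/4
  d5 = d3 + d1*4 = 283/4
  d6 = 9 + d1*5 = 94
  d7 = d6/2 = 47
  d8 = d6*3 = 282
  d9 = d4*2 + d8 = 296
  d10 = d7*3 - d4*5 = 106
  d11 = d7/5 = 47/5
  d12 = d9 + d4/3 - d1 = 844/3
Walk from origin (0, 0):
  seg 1: up by d3 = 11/4 → (0, 11/4)
  seg 2: right by d11 = 47/5 → (47/5, 11/4)
  seg 3: down by d2 = 5 → (47/5, -9/4)
  seg 4: right by d3 = 11/4 → (243/20, -9/4)
  seg 5: down by d4 = 7 → (243/20, -37/4)
  seg 6: down by d11 = 47/5 → (243/20, -373/20)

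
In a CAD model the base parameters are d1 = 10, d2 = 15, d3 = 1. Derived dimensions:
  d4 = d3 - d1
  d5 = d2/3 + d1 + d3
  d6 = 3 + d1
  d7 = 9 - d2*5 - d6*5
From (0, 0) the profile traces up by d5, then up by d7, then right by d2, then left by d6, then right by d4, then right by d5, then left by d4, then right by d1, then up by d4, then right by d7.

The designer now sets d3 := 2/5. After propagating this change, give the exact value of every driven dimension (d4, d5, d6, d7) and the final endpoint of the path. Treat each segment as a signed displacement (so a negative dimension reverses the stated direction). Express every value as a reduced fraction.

Apply edit: d3 := 2/5
  d4 = d3 - d1 = -48/5
  d5 = d2/3 + d1 + d3 = 77/5
  d6 = 3 + d1 = 13
  d7 = 9 - d2*5 - d6*5 = -131
Walk from origin (0, 0):
  seg 1: up by d5 = 77/5 → (0, 77/5)
  seg 2: up by d7 = -131 → (0, -578/5)
  seg 3: right by d2 = 15 → (15, -578/5)
  seg 4: left by d6 = 13 → (2, -578/5)
  seg 5: right by d4 = -48/5 → (-38/5, -578/5)
  seg 6: right by d5 = 77/5 → (39/5, -578/5)
  seg 7: left by d4 = -48/5 → (87/5, -578/5)
  seg 8: right by d1 = 10 → (137/5, -578/5)
  seg 9: up by d4 = -48/5 → (137/5, -626/5)
  seg 10: right by d7 = -131 → (-518/5, -626/5)

d4 = -48/5
d5 = 77/5
d6 = 13
d7 = -131
endpoint = (-518/5, -626/5)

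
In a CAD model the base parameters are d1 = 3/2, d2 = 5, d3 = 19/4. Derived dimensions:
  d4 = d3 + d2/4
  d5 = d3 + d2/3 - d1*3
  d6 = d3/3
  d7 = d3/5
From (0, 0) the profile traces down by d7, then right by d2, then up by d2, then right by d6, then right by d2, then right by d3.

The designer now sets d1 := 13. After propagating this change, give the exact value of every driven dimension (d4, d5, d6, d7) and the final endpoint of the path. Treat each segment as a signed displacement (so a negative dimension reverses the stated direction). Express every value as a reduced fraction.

d4 = 6
d5 = -391/12
d6 = 19/12
d7 = 19/20
endpoint = (49/3, 81/20)

Apply edit: d1 := 13
  d4 = d3 + d2/4 = 6
  d5 = d3 + d2/3 - d1*3 = -391/12
  d6 = d3/3 = 19/12
  d7 = d3/5 = 19/20
Walk from origin (0, 0):
  seg 1: down by d7 = 19/20 → (0, -19/20)
  seg 2: right by d2 = 5 → (5, -19/20)
  seg 3: up by d2 = 5 → (5, 81/20)
  seg 4: right by d6 = 19/12 → (79/12, 81/20)
  seg 5: right by d2 = 5 → (139/12, 81/20)
  seg 6: right by d3 = 19/4 → (49/3, 81/20)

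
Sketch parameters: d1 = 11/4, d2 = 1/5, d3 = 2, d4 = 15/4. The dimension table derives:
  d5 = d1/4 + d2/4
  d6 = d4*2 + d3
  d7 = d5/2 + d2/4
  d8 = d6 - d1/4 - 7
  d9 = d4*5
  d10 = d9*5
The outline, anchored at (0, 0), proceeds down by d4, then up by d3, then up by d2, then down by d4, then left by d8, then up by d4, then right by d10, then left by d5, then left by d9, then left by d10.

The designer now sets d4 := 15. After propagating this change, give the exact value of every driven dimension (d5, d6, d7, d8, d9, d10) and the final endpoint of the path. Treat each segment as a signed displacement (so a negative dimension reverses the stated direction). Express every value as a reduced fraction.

Apply edit: d4 := 15
  d5 = d1/4 + d2/4 = 59/80
  d6 = d4*2 + d3 = 32
  d7 = d5/2 + d2/4 = 67/160
  d8 = d6 - d1/4 - 7 = 389/16
  d9 = d4*5 = 75
  d10 = d9*5 = 375
Walk from origin (0, 0):
  seg 1: down by d4 = 15 → (0, -15)
  seg 2: up by d3 = 2 → (0, -13)
  seg 3: up by d2 = 1/5 → (0, -64/5)
  seg 4: down by d4 = 15 → (0, -139/5)
  seg 5: left by d8 = 389/16 → (-389/16, -139/5)
  seg 6: up by d4 = 15 → (-389/16, -64/5)
  seg 7: right by d10 = 375 → (5611/16, -64/5)
  seg 8: left by d5 = 59/80 → (6999/20, -64/5)
  seg 9: left by d9 = 75 → (5499/20, -64/5)
  seg 10: left by d10 = 375 → (-2001/20, -64/5)

d5 = 59/80
d6 = 32
d7 = 67/160
d8 = 389/16
d9 = 75
d10 = 375
endpoint = (-2001/20, -64/5)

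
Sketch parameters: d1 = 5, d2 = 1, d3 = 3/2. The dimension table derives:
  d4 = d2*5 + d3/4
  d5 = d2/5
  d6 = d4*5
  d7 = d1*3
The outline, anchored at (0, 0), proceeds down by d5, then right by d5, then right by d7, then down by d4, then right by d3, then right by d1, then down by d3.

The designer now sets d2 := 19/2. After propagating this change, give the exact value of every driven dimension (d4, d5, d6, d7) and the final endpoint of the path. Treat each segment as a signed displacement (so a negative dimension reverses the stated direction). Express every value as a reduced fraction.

d4 = 383/8
d5 = 19/10
d6 = 1915/8
d7 = 15
endpoint = (117/5, -2051/40)

Apply edit: d2 := 19/2
  d4 = d2*5 + d3/4 = 383/8
  d5 = d2/5 = 19/10
  d6 = d4*5 = 1915/8
  d7 = d1*3 = 15
Walk from origin (0, 0):
  seg 1: down by d5 = 19/10 → (0, -19/10)
  seg 2: right by d5 = 19/10 → (19/10, -19/10)
  seg 3: right by d7 = 15 → (169/10, -19/10)
  seg 4: down by d4 = 383/8 → (169/10, -1991/40)
  seg 5: right by d3 = 3/2 → (92/5, -1991/40)
  seg 6: right by d1 = 5 → (117/5, -1991/40)
  seg 7: down by d3 = 3/2 → (117/5, -2051/40)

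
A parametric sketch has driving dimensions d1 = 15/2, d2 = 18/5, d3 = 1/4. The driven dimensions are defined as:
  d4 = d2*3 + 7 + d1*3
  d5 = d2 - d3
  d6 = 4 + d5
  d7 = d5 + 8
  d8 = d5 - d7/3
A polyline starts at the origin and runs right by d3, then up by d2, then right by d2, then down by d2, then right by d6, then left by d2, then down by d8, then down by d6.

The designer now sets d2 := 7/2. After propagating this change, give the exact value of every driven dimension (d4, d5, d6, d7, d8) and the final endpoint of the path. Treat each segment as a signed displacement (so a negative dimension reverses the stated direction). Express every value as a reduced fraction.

d4 = 40
d5 = 13/4
d6 = 29/4
d7 = 45/4
d8 = -1/2
endpoint = (15/2, -27/4)

Apply edit: d2 := 7/2
  d4 = d2*3 + 7 + d1*3 = 40
  d5 = d2 - d3 = 13/4
  d6 = 4 + d5 = 29/4
  d7 = d5 + 8 = 45/4
  d8 = d5 - d7/3 = -1/2
Walk from origin (0, 0):
  seg 1: right by d3 = 1/4 → (1/4, 0)
  seg 2: up by d2 = 7/2 → (1/4, 7/2)
  seg 3: right by d2 = 7/2 → (15/4, 7/2)
  seg 4: down by d2 = 7/2 → (15/4, 0)
  seg 5: right by d6 = 29/4 → (11, 0)
  seg 6: left by d2 = 7/2 → (15/2, 0)
  seg 7: down by d8 = -1/2 → (15/2, 1/2)
  seg 8: down by d6 = 29/4 → (15/2, -27/4)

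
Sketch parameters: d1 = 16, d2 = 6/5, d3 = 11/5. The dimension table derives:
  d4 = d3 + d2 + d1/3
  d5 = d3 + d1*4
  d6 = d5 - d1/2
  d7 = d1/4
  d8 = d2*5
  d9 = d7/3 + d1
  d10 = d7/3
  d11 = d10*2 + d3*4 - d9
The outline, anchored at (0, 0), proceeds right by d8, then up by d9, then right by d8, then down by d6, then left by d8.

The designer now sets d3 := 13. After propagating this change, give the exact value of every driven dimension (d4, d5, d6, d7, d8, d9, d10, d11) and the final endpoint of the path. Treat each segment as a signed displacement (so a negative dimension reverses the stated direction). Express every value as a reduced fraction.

d4 = 293/15
d5 = 77
d6 = 69
d7 = 4
d8 = 6
d9 = 52/3
d10 = 4/3
d11 = 112/3
endpoint = (6, -155/3)

Apply edit: d3 := 13
  d4 = d3 + d2 + d1/3 = 293/15
  d5 = d3 + d1*4 = 77
  d6 = d5 - d1/2 = 69
  d7 = d1/4 = 4
  d8 = d2*5 = 6
  d9 = d7/3 + d1 = 52/3
  d10 = d7/3 = 4/3
  d11 = d10*2 + d3*4 - d9 = 112/3
Walk from origin (0, 0):
  seg 1: right by d8 = 6 → (6, 0)
  seg 2: up by d9 = 52/3 → (6, 52/3)
  seg 3: right by d8 = 6 → (12, 52/3)
  seg 4: down by d6 = 69 → (12, -155/3)
  seg 5: left by d8 = 6 → (6, -155/3)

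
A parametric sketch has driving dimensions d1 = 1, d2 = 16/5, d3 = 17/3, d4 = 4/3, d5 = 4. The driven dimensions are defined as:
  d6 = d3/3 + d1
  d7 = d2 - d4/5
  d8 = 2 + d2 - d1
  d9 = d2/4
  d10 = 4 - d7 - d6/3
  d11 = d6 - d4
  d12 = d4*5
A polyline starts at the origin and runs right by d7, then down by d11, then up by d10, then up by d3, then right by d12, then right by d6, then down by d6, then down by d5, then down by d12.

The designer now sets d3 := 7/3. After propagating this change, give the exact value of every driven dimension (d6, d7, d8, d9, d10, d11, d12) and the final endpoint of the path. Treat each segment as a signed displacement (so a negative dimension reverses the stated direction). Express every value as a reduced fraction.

d6 = 16/9
d7 = 44/15
d8 = 21/5
d9 = 4/5
d10 = 64/135
d11 = 4/9
d12 = 20/3
endpoint = (512/45, -1361/135)

Apply edit: d3 := 7/3
  d6 = d3/3 + d1 = 16/9
  d7 = d2 - d4/5 = 44/15
  d8 = 2 + d2 - d1 = 21/5
  d9 = d2/4 = 4/5
  d10 = 4 - d7 - d6/3 = 64/135
  d11 = d6 - d4 = 4/9
  d12 = d4*5 = 20/3
Walk from origin (0, 0):
  seg 1: right by d7 = 44/15 → (44/15, 0)
  seg 2: down by d11 = 4/9 → (44/15, -4/9)
  seg 3: up by d10 = 64/135 → (44/15, 4/135)
  seg 4: up by d3 = 7/3 → (44/15, 319/135)
  seg 5: right by d12 = 20/3 → (48/5, 319/135)
  seg 6: right by d6 = 16/9 → (512/45, 319/135)
  seg 7: down by d6 = 16/9 → (512/45, 79/135)
  seg 8: down by d5 = 4 → (512/45, -461/135)
  seg 9: down by d12 = 20/3 → (512/45, -1361/135)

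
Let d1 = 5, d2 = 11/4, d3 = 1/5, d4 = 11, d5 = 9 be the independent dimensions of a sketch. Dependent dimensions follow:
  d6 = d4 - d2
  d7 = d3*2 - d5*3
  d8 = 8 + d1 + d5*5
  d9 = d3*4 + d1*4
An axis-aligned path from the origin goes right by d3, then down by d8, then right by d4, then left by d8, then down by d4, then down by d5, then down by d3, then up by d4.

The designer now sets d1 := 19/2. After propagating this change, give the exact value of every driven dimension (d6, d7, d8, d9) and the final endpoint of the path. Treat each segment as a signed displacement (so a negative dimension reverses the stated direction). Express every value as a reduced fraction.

d6 = 33/4
d7 = -133/5
d8 = 125/2
d9 = 194/5
endpoint = (-513/10, -717/10)

Apply edit: d1 := 19/2
  d6 = d4 - d2 = 33/4
  d7 = d3*2 - d5*3 = -133/5
  d8 = 8 + d1 + d5*5 = 125/2
  d9 = d3*4 + d1*4 = 194/5
Walk from origin (0, 0):
  seg 1: right by d3 = 1/5 → (1/5, 0)
  seg 2: down by d8 = 125/2 → (1/5, -125/2)
  seg 3: right by d4 = 11 → (56/5, -125/2)
  seg 4: left by d8 = 125/2 → (-513/10, -125/2)
  seg 5: down by d4 = 11 → (-513/10, -147/2)
  seg 6: down by d5 = 9 → (-513/10, -165/2)
  seg 7: down by d3 = 1/5 → (-513/10, -827/10)
  seg 8: up by d4 = 11 → (-513/10, -717/10)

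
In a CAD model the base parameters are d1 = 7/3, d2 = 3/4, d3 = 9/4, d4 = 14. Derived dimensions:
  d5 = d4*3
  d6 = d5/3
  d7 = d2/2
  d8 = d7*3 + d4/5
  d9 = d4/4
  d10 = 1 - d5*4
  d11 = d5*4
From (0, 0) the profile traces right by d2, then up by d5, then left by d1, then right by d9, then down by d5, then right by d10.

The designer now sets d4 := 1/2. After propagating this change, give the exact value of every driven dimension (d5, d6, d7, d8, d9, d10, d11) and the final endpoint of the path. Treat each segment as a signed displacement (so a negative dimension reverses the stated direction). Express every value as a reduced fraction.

Apply edit: d4 := 1/2
  d5 = d4*3 = 3/2
  d6 = d5/3 = 1/2
  d7 = d2/2 = 3/8
  d8 = d7*3 + d4/5 = 49/40
  d9 = d4/4 = 1/8
  d10 = 1 - d5*4 = -5
  d11 = d5*4 = 6
Walk from origin (0, 0):
  seg 1: right by d2 = 3/4 → (3/4, 0)
  seg 2: up by d5 = 3/2 → (3/4, 3/2)
  seg 3: left by d1 = 7/3 → (-19/12, 3/2)
  seg 4: right by d9 = 1/8 → (-35/24, 3/2)
  seg 5: down by d5 = 3/2 → (-35/24, 0)
  seg 6: right by d10 = -5 → (-155/24, 0)

d5 = 3/2
d6 = 1/2
d7 = 3/8
d8 = 49/40
d9 = 1/8
d10 = -5
d11 = 6
endpoint = (-155/24, 0)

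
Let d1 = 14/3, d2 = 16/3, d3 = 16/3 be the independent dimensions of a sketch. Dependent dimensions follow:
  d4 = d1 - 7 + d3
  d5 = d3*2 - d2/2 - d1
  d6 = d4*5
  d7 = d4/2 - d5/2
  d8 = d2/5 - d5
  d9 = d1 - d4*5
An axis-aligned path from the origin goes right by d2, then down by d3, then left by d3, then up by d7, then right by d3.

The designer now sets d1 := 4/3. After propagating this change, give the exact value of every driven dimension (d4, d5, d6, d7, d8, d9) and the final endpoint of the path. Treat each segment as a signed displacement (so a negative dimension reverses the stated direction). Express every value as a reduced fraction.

d4 = -1/3
d5 = 20/3
d6 = -5/3
d7 = -7/2
d8 = -28/5
d9 = 3
endpoint = (16/3, -53/6)

Apply edit: d1 := 4/3
  d4 = d1 - 7 + d3 = -1/3
  d5 = d3*2 - d2/2 - d1 = 20/3
  d6 = d4*5 = -5/3
  d7 = d4/2 - d5/2 = -7/2
  d8 = d2/5 - d5 = -28/5
  d9 = d1 - d4*5 = 3
Walk from origin (0, 0):
  seg 1: right by d2 = 16/3 → (16/3, 0)
  seg 2: down by d3 = 16/3 → (16/3, -16/3)
  seg 3: left by d3 = 16/3 → (0, -16/3)
  seg 4: up by d7 = -7/2 → (0, -53/6)
  seg 5: right by d3 = 16/3 → (16/3, -53/6)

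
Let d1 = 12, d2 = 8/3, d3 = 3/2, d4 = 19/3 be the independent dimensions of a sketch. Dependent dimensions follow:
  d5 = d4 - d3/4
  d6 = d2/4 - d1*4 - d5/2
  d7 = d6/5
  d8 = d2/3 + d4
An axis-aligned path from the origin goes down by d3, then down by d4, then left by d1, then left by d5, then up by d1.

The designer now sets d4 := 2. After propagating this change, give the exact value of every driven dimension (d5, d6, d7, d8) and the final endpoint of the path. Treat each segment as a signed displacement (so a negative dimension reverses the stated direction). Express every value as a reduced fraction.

Apply edit: d4 := 2
  d5 = d4 - d3/4 = 13/8
  d6 = d2/4 - d1*4 - d5/2 = -2311/48
  d7 = d6/5 = -2311/240
  d8 = d2/3 + d4 = 26/9
Walk from origin (0, 0):
  seg 1: down by d3 = 3/2 → (0, -3/2)
  seg 2: down by d4 = 2 → (0, -7/2)
  seg 3: left by d1 = 12 → (-12, -7/2)
  seg 4: left by d5 = 13/8 → (-109/8, -7/2)
  seg 5: up by d1 = 12 → (-109/8, 17/2)

d5 = 13/8
d6 = -2311/48
d7 = -2311/240
d8 = 26/9
endpoint = (-109/8, 17/2)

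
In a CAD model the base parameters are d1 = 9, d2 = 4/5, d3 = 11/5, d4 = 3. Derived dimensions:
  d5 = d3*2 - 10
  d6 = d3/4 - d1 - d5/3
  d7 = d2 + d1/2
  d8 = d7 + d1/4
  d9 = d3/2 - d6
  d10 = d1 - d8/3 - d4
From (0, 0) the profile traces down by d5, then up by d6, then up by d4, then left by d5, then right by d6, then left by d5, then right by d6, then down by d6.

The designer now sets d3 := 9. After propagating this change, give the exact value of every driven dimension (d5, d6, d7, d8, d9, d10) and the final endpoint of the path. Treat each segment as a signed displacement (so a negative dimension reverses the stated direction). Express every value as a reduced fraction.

Apply edit: d3 := 9
  d5 = d3*2 - 10 = 8
  d6 = d3/4 - d1 - d5/3 = -113/12
  d7 = d2 + d1/2 = 53/10
  d8 = d7 + d1/4 = 151/20
  d9 = d3/2 - d6 = 167/12
  d10 = d1 - d8/3 - d4 = 209/60
Walk from origin (0, 0):
  seg 1: down by d5 = 8 → (0, -8)
  seg 2: up by d6 = -113/12 → (0, -209/12)
  seg 3: up by d4 = 3 → (0, -173/12)
  seg 4: left by d5 = 8 → (-8, -173/12)
  seg 5: right by d6 = -113/12 → (-209/12, -173/12)
  seg 6: left by d5 = 8 → (-305/12, -173/12)
  seg 7: right by d6 = -113/12 → (-209/6, -173/12)
  seg 8: down by d6 = -113/12 → (-209/6, -5)

d5 = 8
d6 = -113/12
d7 = 53/10
d8 = 151/20
d9 = 167/12
d10 = 209/60
endpoint = (-209/6, -5)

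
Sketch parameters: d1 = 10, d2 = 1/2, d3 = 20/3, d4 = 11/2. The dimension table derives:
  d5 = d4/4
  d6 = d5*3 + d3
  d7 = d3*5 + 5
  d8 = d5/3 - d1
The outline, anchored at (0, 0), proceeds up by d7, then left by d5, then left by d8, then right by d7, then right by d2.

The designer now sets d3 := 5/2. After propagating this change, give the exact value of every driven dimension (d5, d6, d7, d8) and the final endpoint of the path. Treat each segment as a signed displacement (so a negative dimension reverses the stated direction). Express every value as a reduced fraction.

Apply edit: d3 := 5/2
  d5 = d4/4 = 11/8
  d6 = d5*3 + d3 = 53/8
  d7 = d3*5 + 5 = 35/2
  d8 = d5/3 - d1 = -229/24
Walk from origin (0, 0):
  seg 1: up by d7 = 35/2 → (0, 35/2)
  seg 2: left by d5 = 11/8 → (-11/8, 35/2)
  seg 3: left by d8 = -229/24 → (49/6, 35/2)
  seg 4: right by d7 = 35/2 → (77/3, 35/2)
  seg 5: right by d2 = 1/2 → (157/6, 35/2)

d5 = 11/8
d6 = 53/8
d7 = 35/2
d8 = -229/24
endpoint = (157/6, 35/2)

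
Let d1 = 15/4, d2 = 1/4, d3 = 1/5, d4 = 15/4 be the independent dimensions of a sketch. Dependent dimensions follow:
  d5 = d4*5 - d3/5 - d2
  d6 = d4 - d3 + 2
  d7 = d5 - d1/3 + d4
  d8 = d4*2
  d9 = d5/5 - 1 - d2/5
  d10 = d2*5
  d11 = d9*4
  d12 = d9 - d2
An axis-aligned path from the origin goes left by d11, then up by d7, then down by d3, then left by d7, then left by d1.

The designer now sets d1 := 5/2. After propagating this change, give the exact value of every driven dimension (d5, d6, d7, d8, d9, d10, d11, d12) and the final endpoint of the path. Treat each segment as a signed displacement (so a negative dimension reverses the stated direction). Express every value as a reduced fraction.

d5 = 923/50
d6 = 111/20
d7 = 6413/300
d8 = 15/2
d9 = 1321/500
d10 = 5/4
d11 = 1321/125
d12 = 299/125
endpoint = (-51667/1500, 6353/300)

Apply edit: d1 := 5/2
  d5 = d4*5 - d3/5 - d2 = 923/50
  d6 = d4 - d3 + 2 = 111/20
  d7 = d5 - d1/3 + d4 = 6413/300
  d8 = d4*2 = 15/2
  d9 = d5/5 - 1 - d2/5 = 1321/500
  d10 = d2*5 = 5/4
  d11 = d9*4 = 1321/125
  d12 = d9 - d2 = 299/125
Walk from origin (0, 0):
  seg 1: left by d11 = 1321/125 → (-1321/125, 0)
  seg 2: up by d7 = 6413/300 → (-1321/125, 6413/300)
  seg 3: down by d3 = 1/5 → (-1321/125, 6353/300)
  seg 4: left by d7 = 6413/300 → (-47917/1500, 6353/300)
  seg 5: left by d1 = 5/2 → (-51667/1500, 6353/300)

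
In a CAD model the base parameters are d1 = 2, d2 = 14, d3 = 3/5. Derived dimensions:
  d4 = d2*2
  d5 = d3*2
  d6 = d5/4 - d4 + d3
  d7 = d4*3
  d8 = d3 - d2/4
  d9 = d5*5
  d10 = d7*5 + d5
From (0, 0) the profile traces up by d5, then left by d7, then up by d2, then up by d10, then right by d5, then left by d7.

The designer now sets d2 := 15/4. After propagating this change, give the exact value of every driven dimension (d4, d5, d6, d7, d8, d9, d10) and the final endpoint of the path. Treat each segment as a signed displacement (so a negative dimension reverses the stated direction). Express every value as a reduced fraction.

d4 = 15/2
d5 = 6/5
d6 = -33/5
d7 = 45/2
d8 = -27/80
d9 = 6
d10 = 1137/10
endpoint = (-219/5, 2373/20)

Apply edit: d2 := 15/4
  d4 = d2*2 = 15/2
  d5 = d3*2 = 6/5
  d6 = d5/4 - d4 + d3 = -33/5
  d7 = d4*3 = 45/2
  d8 = d3 - d2/4 = -27/80
  d9 = d5*5 = 6
  d10 = d7*5 + d5 = 1137/10
Walk from origin (0, 0):
  seg 1: up by d5 = 6/5 → (0, 6/5)
  seg 2: left by d7 = 45/2 → (-45/2, 6/5)
  seg 3: up by d2 = 15/4 → (-45/2, 99/20)
  seg 4: up by d10 = 1137/10 → (-45/2, 2373/20)
  seg 5: right by d5 = 6/5 → (-213/10, 2373/20)
  seg 6: left by d7 = 45/2 → (-219/5, 2373/20)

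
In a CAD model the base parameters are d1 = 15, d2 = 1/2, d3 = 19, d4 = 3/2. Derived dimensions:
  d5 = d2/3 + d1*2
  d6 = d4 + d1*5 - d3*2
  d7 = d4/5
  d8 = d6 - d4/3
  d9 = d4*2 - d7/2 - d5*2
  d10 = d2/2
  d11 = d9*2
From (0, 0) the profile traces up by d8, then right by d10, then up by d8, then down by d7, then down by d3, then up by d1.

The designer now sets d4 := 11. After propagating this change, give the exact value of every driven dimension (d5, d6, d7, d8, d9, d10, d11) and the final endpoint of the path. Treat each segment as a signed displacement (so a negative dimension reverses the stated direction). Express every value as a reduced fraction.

d5 = 181/6
d6 = 48
d7 = 11/5
d8 = 133/3
d9 = -1183/30
d10 = 1/4
d11 = -1183/15
endpoint = (1/4, 1237/15)

Apply edit: d4 := 11
  d5 = d2/3 + d1*2 = 181/6
  d6 = d4 + d1*5 - d3*2 = 48
  d7 = d4/5 = 11/5
  d8 = d6 - d4/3 = 133/3
  d9 = d4*2 - d7/2 - d5*2 = -1183/30
  d10 = d2/2 = 1/4
  d11 = d9*2 = -1183/15
Walk from origin (0, 0):
  seg 1: up by d8 = 133/3 → (0, 133/3)
  seg 2: right by d10 = 1/4 → (1/4, 133/3)
  seg 3: up by d8 = 133/3 → (1/4, 266/3)
  seg 4: down by d7 = 11/5 → (1/4, 1297/15)
  seg 5: down by d3 = 19 → (1/4, 1012/15)
  seg 6: up by d1 = 15 → (1/4, 1237/15)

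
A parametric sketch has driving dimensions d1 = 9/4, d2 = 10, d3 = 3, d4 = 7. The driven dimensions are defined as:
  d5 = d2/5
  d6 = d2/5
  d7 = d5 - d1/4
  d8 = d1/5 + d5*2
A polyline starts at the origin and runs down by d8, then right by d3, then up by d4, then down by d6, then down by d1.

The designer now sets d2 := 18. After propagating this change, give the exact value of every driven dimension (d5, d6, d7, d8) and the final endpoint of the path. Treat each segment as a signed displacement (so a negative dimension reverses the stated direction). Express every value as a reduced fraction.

Apply edit: d2 := 18
  d5 = d2/5 = 18/5
  d6 = d2/5 = 18/5
  d7 = d5 - d1/4 = 243/80
  d8 = d1/5 + d5*2 = 153/20
Walk from origin (0, 0):
  seg 1: down by d8 = 153/20 → (0, -153/20)
  seg 2: right by d3 = 3 → (3, -153/20)
  seg 3: up by d4 = 7 → (3, -13/20)
  seg 4: down by d6 = 18/5 → (3, -17/4)
  seg 5: down by d1 = 9/4 → (3, -13/2)

d5 = 18/5
d6 = 18/5
d7 = 243/80
d8 = 153/20
endpoint = (3, -13/2)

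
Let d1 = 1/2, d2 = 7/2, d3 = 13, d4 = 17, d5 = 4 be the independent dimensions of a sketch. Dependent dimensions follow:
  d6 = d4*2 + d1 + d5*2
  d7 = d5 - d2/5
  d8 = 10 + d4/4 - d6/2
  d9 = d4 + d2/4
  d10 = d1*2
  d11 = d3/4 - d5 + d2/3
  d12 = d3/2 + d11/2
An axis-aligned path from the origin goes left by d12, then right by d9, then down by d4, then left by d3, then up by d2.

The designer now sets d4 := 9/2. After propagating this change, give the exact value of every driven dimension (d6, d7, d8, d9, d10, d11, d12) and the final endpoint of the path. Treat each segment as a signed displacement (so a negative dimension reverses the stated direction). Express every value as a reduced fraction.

d6 = 35/2
d7 = 33/10
d8 = 19/8
d9 = 43/8
d10 = 1
d11 = 5/12
d12 = 161/24
endpoint = (-43/3, -1)

Apply edit: d4 := 9/2
  d6 = d4*2 + d1 + d5*2 = 35/2
  d7 = d5 - d2/5 = 33/10
  d8 = 10 + d4/4 - d6/2 = 19/8
  d9 = d4 + d2/4 = 43/8
  d10 = d1*2 = 1
  d11 = d3/4 - d5 + d2/3 = 5/12
  d12 = d3/2 + d11/2 = 161/24
Walk from origin (0, 0):
  seg 1: left by d12 = 161/24 → (-161/24, 0)
  seg 2: right by d9 = 43/8 → (-4/3, 0)
  seg 3: down by d4 = 9/2 → (-4/3, -9/2)
  seg 4: left by d3 = 13 → (-43/3, -9/2)
  seg 5: up by d2 = 7/2 → (-43/3, -1)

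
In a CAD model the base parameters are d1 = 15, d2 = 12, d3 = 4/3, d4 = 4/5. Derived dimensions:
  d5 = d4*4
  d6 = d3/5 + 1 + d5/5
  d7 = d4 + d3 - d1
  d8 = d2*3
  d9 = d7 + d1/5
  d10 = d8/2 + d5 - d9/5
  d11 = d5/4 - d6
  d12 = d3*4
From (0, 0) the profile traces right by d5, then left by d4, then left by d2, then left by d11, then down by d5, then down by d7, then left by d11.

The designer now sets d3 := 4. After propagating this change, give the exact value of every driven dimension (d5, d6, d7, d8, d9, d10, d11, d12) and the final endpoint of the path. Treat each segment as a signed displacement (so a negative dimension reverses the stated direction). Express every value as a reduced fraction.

d5 = 16/5
d6 = 61/25
d7 = -51/5
d8 = 36
d9 = -36/5
d10 = 566/25
d11 = -41/25
d12 = 16
endpoint = (-158/25, 7)

Apply edit: d3 := 4
  d5 = d4*4 = 16/5
  d6 = d3/5 + 1 + d5/5 = 61/25
  d7 = d4 + d3 - d1 = -51/5
  d8 = d2*3 = 36
  d9 = d7 + d1/5 = -36/5
  d10 = d8/2 + d5 - d9/5 = 566/25
  d11 = d5/4 - d6 = -41/25
  d12 = d3*4 = 16
Walk from origin (0, 0):
  seg 1: right by d5 = 16/5 → (16/5, 0)
  seg 2: left by d4 = 4/5 → (12/5, 0)
  seg 3: left by d2 = 12 → (-48/5, 0)
  seg 4: left by d11 = -41/25 → (-199/25, 0)
  seg 5: down by d5 = 16/5 → (-199/25, -16/5)
  seg 6: down by d7 = -51/5 → (-199/25, 7)
  seg 7: left by d11 = -41/25 → (-158/25, 7)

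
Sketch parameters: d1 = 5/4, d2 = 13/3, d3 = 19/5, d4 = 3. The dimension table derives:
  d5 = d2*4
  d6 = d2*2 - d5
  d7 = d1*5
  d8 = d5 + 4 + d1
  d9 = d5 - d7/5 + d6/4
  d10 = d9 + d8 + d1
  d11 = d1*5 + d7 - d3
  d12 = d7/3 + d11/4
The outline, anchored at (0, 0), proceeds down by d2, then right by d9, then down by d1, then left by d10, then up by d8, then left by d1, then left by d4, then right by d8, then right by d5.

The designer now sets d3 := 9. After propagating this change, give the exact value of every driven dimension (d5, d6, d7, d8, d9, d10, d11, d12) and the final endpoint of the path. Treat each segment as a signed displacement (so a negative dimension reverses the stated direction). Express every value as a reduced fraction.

d5 = 52/3
d6 = -26/3
d7 = 25/4
d8 = 271/12
d9 = 167/12
d10 = 151/4
d11 = 7/2
d12 = 71/24
endpoint = (71/6, 17)

Apply edit: d3 := 9
  d5 = d2*4 = 52/3
  d6 = d2*2 - d5 = -26/3
  d7 = d1*5 = 25/4
  d8 = d5 + 4 + d1 = 271/12
  d9 = d5 - d7/5 + d6/4 = 167/12
  d10 = d9 + d8 + d1 = 151/4
  d11 = d1*5 + d7 - d3 = 7/2
  d12 = d7/3 + d11/4 = 71/24
Walk from origin (0, 0):
  seg 1: down by d2 = 13/3 → (0, -13/3)
  seg 2: right by d9 = 167/12 → (167/12, -13/3)
  seg 3: down by d1 = 5/4 → (167/12, -67/12)
  seg 4: left by d10 = 151/4 → (-143/6, -67/12)
  seg 5: up by d8 = 271/12 → (-143/6, 17)
  seg 6: left by d1 = 5/4 → (-301/12, 17)
  seg 7: left by d4 = 3 → (-337/12, 17)
  seg 8: right by d8 = 271/12 → (-11/2, 17)
  seg 9: right by d5 = 52/3 → (71/6, 17)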